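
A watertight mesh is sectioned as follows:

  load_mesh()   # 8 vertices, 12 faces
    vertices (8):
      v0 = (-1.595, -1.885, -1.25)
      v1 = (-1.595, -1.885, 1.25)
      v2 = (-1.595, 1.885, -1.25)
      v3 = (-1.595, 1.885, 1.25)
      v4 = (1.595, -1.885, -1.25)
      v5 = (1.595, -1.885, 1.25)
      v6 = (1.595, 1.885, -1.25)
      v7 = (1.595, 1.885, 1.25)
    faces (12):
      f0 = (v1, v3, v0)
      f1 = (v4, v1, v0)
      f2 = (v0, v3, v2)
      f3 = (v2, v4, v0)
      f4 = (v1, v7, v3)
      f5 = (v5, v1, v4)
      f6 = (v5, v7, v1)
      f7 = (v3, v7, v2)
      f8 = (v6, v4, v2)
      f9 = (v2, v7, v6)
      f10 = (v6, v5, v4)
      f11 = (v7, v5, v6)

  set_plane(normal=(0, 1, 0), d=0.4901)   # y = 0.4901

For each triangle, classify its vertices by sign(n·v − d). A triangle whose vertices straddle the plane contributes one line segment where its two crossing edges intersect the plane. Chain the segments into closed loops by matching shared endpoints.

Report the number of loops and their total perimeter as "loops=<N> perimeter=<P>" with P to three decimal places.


loops=1 perimeter=11.380

Straddling triangles (8 of 12):
  (v1,v3,v0) [-+-] → (-1.595, 0.4901, 1.25)–(-1.595, 0.4901, 0.325)  len=0.9250
  (v0,v3,v2) [-++] → (-1.595, 0.4901, 0.325)–(-1.595, 0.4901, -1.25)  len=1.5750
  (v2,v4,v0) [+--] → (-0.4147, 0.4901, -1.25)–(-1.595, 0.4901, -1.25)  len=1.1803
  (v1,v7,v3) [-++] → (0.4147, 0.4901, 1.25)–(-1.595, 0.4901, 1.25)  len=2.0097
  (v5,v7,v1) [-+-] → (1.595, 0.4901, 1.25)–(0.4147, 0.4901, 1.25)  len=1.1803
  (v6,v4,v2) [+-+] → (1.595, 0.4901, -1.25)–(-0.4147, 0.4901, -1.25)  len=2.0097
  (v6,v5,v4) [+--] → (1.595, 0.4901, -0.325)–(1.595, 0.4901, -1.25)  len=0.9250
  (v7,v5,v6) [+-+] → (1.595, 0.4901, 1.25)–(1.595, 0.4901, -0.325)  len=1.5750

Chained into 1 loop(s):
  loop 1: 8 segments, perimeter = 11.3800
Total perimeter = 11.380


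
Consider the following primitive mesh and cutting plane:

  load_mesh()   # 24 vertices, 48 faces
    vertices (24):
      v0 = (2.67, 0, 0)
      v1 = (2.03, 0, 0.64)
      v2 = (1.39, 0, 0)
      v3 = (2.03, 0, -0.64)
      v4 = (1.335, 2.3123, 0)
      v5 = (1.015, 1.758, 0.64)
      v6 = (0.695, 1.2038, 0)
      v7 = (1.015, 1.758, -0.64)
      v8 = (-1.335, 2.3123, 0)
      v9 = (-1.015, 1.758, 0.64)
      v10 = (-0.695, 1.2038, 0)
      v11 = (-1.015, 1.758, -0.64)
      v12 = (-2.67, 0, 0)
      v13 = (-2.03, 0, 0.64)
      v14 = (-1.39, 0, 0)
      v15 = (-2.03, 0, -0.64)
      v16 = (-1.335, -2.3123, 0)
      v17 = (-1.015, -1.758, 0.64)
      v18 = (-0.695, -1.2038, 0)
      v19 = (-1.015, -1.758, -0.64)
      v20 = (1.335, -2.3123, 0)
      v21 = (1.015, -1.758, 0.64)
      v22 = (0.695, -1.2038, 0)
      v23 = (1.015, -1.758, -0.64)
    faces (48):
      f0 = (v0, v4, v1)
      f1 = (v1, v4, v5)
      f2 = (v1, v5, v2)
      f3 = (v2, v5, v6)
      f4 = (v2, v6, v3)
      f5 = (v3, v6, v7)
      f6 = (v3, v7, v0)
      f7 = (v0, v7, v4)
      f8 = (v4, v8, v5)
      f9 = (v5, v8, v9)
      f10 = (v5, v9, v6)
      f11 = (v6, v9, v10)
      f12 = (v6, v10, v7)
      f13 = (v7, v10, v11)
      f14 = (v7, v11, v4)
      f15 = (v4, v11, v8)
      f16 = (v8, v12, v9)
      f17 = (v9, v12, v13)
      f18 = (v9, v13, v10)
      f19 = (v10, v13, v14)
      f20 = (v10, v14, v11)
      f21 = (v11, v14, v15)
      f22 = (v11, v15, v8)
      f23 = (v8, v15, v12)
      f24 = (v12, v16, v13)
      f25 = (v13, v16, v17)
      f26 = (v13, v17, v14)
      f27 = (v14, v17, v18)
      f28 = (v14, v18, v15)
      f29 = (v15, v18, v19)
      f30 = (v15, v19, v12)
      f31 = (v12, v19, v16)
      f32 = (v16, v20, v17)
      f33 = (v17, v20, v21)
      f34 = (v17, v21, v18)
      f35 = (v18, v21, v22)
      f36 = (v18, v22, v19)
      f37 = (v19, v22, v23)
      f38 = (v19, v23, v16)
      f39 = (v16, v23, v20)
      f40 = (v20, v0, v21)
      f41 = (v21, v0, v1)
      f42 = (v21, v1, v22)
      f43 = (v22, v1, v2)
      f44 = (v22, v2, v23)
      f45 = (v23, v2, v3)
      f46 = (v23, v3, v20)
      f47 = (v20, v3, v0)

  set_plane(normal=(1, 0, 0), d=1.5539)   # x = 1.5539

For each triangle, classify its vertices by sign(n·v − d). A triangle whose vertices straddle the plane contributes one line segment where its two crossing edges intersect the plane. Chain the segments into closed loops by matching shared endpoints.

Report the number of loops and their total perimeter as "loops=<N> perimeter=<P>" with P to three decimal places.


Straddling triangles (14 of 48):
  (v0,v4,v1) [+-+] → (1.5539, 1.93315, 0)–(1.5539, 1.58401, 0.201577)  len=0.4032
  (v1,v4,v5) [+--] → (1.5539, 1.58401, 0.201577)–(1.5539, 0.824615, 0.64)  len=0.8769
  (v1,v5,v2) [+--] → (1.5539, 0.824615, 0.64)–(1.5539, 0, 0.1639)  len=0.9522
  (v2,v6,v3) [--+] → (1.5539, 0.42931, -0.411757)–(1.5539, 0, -0.1639)  len=0.4957
  (v3,v6,v7) [+--] → (1.5539, 0.42931, -0.411757)–(1.5539, 0.824615, -0.64)  len=0.4565
  (v3,v7,v0) [+-+] → (1.5539, 0.824615, -0.64)–(1.5539, 1.18556, -0.431604)  len=0.4168
  (v0,v7,v4) [+--] → (1.5539, 1.18556, -0.431604)–(1.5539, 1.93315, 0)  len=0.8632
  (v20,v0,v21) [-+-] → (1.5539, -1.93315, 0)–(1.5539, -1.18556, 0.431604)  len=0.8632
  (v21,v0,v1) [-++] → (1.5539, -1.18556, 0.431604)–(1.5539, -0.824615, 0.64)  len=0.4168
  (v21,v1,v22) [-+-] → (1.5539, -0.824615, 0.64)–(1.5539, -0.42931, 0.411757)  len=0.4565
  (v22,v1,v2) [-+-] → (1.5539, -0.42931, 0.411757)–(1.5539, 0, 0.1639)  len=0.4957
  (v23,v2,v3) [--+] → (1.5539, 0, -0.1639)–(1.5539, -0.824615, -0.64)  len=0.9522
  (v23,v3,v20) [-+-] → (1.5539, -0.824615, -0.64)–(1.5539, -1.58401, -0.201577)  len=0.8769
  (v20,v3,v0) [-++] → (1.5539, -1.58401, -0.201577)–(1.5539, -1.93315, 0)  len=0.4032

Chained into 1 loop(s):
  loop 1: 14 segments, perimeter = 8.9288
Total perimeter = 8.929

loops=1 perimeter=8.929


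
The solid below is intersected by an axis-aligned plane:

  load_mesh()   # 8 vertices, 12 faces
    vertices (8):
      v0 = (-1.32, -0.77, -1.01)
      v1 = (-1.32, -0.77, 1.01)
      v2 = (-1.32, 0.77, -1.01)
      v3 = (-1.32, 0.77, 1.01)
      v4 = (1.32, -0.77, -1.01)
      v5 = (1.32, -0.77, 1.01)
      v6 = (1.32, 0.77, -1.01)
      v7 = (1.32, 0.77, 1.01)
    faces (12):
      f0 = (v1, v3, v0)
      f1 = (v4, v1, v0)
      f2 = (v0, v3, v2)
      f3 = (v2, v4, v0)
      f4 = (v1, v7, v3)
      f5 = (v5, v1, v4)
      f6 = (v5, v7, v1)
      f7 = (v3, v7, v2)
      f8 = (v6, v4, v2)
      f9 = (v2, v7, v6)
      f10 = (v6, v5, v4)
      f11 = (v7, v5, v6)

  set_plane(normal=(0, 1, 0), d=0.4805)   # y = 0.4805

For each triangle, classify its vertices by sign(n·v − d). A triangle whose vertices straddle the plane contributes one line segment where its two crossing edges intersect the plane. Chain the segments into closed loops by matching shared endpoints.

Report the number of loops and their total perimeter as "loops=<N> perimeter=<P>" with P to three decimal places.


loops=1 perimeter=9.320

Straddling triangles (8 of 12):
  (v1,v3,v0) [-+-] → (-1.32, 0.4805, 1.01)–(-1.32, 0.4805, 0.630266)  len=0.3797
  (v0,v3,v2) [-++] → (-1.32, 0.4805, 0.630266)–(-1.32, 0.4805, -1.01)  len=1.6403
  (v2,v4,v0) [+--] → (-0.823714, 0.4805, -1.01)–(-1.32, 0.4805, -1.01)  len=0.4963
  (v1,v7,v3) [-++] → (0.823714, 0.4805, 1.01)–(-1.32, 0.4805, 1.01)  len=2.1437
  (v5,v7,v1) [-+-] → (1.32, 0.4805, 1.01)–(0.823714, 0.4805, 1.01)  len=0.4963
  (v6,v4,v2) [+-+] → (1.32, 0.4805, -1.01)–(-0.823714, 0.4805, -1.01)  len=2.1437
  (v6,v5,v4) [+--] → (1.32, 0.4805, -0.630266)–(1.32, 0.4805, -1.01)  len=0.3797
  (v7,v5,v6) [+-+] → (1.32, 0.4805, 1.01)–(1.32, 0.4805, -0.630266)  len=1.6403

Chained into 1 loop(s):
  loop 1: 8 segments, perimeter = 9.3200
Total perimeter = 9.320


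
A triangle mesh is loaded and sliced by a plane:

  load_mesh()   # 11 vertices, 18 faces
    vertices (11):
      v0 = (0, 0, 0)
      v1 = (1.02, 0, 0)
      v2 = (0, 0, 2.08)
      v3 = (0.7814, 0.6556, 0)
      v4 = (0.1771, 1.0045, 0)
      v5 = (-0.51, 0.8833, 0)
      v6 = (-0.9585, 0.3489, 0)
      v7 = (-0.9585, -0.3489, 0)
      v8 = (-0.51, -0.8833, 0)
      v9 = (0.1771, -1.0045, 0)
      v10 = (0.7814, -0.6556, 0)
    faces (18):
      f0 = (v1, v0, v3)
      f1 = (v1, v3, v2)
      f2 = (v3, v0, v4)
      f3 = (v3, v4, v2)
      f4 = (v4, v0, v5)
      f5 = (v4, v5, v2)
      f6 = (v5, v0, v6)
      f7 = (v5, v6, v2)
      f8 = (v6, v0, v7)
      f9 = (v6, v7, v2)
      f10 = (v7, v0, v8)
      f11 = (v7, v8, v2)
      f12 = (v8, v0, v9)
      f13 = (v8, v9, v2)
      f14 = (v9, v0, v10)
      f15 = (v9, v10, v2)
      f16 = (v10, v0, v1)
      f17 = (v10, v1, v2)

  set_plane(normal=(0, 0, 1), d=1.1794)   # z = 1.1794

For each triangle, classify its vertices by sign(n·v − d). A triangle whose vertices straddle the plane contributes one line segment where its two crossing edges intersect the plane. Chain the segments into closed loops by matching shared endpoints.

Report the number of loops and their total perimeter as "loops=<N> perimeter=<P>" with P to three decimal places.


Straddling triangles (9 of 18):
  (v1,v3,v2) [--+] → (0.338331, 0.283862, 1.1794)–(0.44164, 0, 1.1794)  len=0.3021
  (v3,v4,v2) [--+] → (0.0766809, 0.434929, 1.1794)–(0.338331, 0.283862, 1.1794)  len=0.3021
  (v4,v5,v2) [--+] → (-0.22082, 0.382452, 1.1794)–(0.0766809, 0.434929, 1.1794)  len=0.3021
  (v5,v6,v2) [--+] → (-0.415012, 0.151067, 1.1794)–(-0.22082, 0.382452, 1.1794)  len=0.3021
  (v6,v7,v2) [--+] → (-0.415012, -0.151067, 1.1794)–(-0.415012, 0.151067, 1.1794)  len=0.3021
  (v7,v8,v2) [--+] → (-0.22082, -0.382452, 1.1794)–(-0.415012, -0.151067, 1.1794)  len=0.3021
  (v8,v9,v2) [--+] → (0.0766809, -0.434929, 1.1794)–(-0.22082, -0.382452, 1.1794)  len=0.3021
  (v9,v10,v2) [--+] → (0.338331, -0.283862, 1.1794)–(0.0766809, -0.434929, 1.1794)  len=0.3021
  (v10,v1,v2) [--+] → (0.44164, 0, 1.1794)–(0.338331, -0.283862, 1.1794)  len=0.3021

Chained into 1 loop(s):
  loop 1: 9 segments, perimeter = 2.7189
Total perimeter = 2.719

loops=1 perimeter=2.719


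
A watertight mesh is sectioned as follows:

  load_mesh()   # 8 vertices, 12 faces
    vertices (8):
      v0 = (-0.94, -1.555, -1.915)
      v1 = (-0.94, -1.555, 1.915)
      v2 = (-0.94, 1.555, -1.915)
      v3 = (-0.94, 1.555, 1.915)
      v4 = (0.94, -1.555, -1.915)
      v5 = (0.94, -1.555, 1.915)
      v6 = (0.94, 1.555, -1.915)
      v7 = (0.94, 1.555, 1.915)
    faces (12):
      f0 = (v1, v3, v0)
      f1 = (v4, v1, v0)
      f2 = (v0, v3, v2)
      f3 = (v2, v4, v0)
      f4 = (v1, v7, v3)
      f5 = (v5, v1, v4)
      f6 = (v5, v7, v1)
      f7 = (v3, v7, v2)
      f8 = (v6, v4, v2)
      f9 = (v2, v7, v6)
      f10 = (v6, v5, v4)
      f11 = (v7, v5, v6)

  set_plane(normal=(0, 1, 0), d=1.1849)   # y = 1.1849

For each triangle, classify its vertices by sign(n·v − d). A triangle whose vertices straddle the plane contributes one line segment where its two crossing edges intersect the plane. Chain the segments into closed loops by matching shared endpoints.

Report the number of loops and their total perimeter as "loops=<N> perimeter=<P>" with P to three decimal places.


loops=1 perimeter=11.420

Straddling triangles (8 of 12):
  (v1,v3,v0) [-+-] → (-0.94, 1.1849, 1.915)–(-0.94, 1.1849, 1.45922)  len=0.4558
  (v0,v3,v2) [-++] → (-0.94, 1.1849, 1.45922)–(-0.94, 1.1849, -1.915)  len=3.3742
  (v2,v4,v0) [+--] → (-0.716274, 1.1849, -1.915)–(-0.94, 1.1849, -1.915)  len=0.2237
  (v1,v7,v3) [-++] → (0.716274, 1.1849, 1.915)–(-0.94, 1.1849, 1.915)  len=1.6563
  (v5,v7,v1) [-+-] → (0.94, 1.1849, 1.915)–(0.716274, 1.1849, 1.915)  len=0.2237
  (v6,v4,v2) [+-+] → (0.94, 1.1849, -1.915)–(-0.716274, 1.1849, -1.915)  len=1.6563
  (v6,v5,v4) [+--] → (0.94, 1.1849, -1.45922)–(0.94, 1.1849, -1.915)  len=0.4558
  (v7,v5,v6) [+-+] → (0.94, 1.1849, 1.915)–(0.94, 1.1849, -1.45922)  len=3.3742

Chained into 1 loop(s):
  loop 1: 8 segments, perimeter = 11.4200
Total perimeter = 11.420


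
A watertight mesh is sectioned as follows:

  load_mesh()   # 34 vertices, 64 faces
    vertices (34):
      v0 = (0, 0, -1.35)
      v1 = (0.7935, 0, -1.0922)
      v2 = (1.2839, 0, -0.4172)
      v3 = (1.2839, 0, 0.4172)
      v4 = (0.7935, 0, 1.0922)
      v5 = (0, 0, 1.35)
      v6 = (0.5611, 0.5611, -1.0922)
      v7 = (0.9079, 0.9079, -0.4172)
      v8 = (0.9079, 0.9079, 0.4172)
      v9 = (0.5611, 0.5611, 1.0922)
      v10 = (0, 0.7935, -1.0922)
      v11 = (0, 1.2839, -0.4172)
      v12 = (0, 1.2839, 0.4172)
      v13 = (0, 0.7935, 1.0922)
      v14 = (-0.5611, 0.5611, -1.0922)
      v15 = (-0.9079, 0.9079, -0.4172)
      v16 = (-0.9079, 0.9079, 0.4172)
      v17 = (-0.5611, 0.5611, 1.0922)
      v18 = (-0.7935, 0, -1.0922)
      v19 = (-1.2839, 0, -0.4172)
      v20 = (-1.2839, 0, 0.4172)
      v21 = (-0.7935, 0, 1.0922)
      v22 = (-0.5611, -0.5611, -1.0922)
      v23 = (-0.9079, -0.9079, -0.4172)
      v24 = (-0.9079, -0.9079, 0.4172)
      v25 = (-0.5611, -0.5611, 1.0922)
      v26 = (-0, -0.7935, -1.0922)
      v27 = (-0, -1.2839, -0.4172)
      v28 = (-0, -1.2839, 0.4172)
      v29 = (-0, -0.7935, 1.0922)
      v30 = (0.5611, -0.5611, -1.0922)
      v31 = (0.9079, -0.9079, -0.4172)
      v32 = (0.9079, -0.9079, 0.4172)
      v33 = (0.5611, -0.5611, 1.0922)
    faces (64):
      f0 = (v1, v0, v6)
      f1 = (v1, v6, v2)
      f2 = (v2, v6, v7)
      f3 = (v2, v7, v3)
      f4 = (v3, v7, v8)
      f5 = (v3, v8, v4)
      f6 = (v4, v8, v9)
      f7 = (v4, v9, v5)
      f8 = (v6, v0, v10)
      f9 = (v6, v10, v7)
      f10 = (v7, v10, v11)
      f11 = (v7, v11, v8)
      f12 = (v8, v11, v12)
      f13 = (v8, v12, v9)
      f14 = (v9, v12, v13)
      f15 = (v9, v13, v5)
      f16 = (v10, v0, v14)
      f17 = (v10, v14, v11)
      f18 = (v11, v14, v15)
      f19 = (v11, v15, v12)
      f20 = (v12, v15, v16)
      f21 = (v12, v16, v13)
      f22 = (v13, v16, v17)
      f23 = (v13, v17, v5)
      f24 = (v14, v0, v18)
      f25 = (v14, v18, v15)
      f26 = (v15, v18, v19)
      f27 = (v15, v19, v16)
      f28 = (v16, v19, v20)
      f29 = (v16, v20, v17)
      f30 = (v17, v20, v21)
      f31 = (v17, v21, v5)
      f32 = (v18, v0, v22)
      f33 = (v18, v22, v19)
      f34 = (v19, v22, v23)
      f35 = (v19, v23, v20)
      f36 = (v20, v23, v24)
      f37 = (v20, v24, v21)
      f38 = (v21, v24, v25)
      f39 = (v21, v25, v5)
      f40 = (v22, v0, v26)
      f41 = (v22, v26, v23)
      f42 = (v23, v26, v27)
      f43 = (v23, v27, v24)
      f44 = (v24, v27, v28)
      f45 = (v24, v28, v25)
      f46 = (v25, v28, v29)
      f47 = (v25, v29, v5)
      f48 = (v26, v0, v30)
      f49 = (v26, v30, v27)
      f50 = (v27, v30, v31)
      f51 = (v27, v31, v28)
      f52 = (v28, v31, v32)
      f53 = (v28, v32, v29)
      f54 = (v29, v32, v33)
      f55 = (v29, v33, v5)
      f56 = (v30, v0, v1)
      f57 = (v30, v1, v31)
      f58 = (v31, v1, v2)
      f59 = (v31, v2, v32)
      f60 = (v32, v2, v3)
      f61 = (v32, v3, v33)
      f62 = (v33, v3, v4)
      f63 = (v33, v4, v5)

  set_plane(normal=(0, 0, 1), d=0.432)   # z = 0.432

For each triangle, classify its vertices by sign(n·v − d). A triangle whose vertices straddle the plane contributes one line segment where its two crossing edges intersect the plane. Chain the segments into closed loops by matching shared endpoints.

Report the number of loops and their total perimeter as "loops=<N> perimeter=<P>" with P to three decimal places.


loops=1 perimeter=7.796

Straddling triangles (16 of 64):
  (v3,v8,v4) [--+] → (0.905392, 0.887993, 0.432)–(1.27315, 0, 0.432)  len=0.9611
  (v4,v8,v9) [+-+] → (0.905392, 0.887993, 0.432)–(0.900296, 0.900296, 0.432)  len=0.0133
  (v8,v12,v9) [--+] → (0.0123026, 1.26805, 0.432)–(0.900296, 0.900296, 0.432)  len=0.9611
  (v9,v12,v13) [+-+] → (0.0123026, 1.26805, 0.432)–(0, 1.27315, 0.432)  len=0.0133
  (v12,v16,v13) [--+] → (-0.887993, 0.905392, 0.432)–(0, 1.27315, 0.432)  len=0.9611
  (v13,v16,v17) [+-+] → (-0.887993, 0.905392, 0.432)–(-0.900296, 0.900296, 0.432)  len=0.0133
  (v16,v20,v17) [--+] → (-1.26805, 0.0123026, 0.432)–(-0.900296, 0.900296, 0.432)  len=0.9611
  (v17,v20,v21) [+-+] → (-1.26805, 0.0123026, 0.432)–(-1.27315, 0, 0.432)  len=0.0133
  (v20,v24,v21) [--+] → (-0.905392, -0.887993, 0.432)–(-1.27315, 0, 0.432)  len=0.9611
  (v21,v24,v25) [+-+] → (-0.905392, -0.887993, 0.432)–(-0.900296, -0.900296, 0.432)  len=0.0133
  (v24,v28,v25) [--+] → (-0.0123026, -1.26805, 0.432)–(-0.900296, -0.900296, 0.432)  len=0.9611
  (v25,v28,v29) [+-+] → (-0.0123026, -1.26805, 0.432)–(0, -1.27315, 0.432)  len=0.0133
  (v28,v32,v29) [--+] → (0.887993, -0.905392, 0.432)–(0, -1.27315, 0.432)  len=0.9611
  (v29,v32,v33) [+-+] → (0.887993, -0.905392, 0.432)–(0.900296, -0.900296, 0.432)  len=0.0133
  (v32,v3,v33) [--+] → (1.26805, -0.0123026, 0.432)–(0.900296, -0.900296, 0.432)  len=0.9611
  (v33,v3,v4) [+-+] → (1.26805, -0.0123026, 0.432)–(1.27315, 0, 0.432)  len=0.0133

Chained into 1 loop(s):
  loop 1: 16 segments, perimeter = 7.7956
Total perimeter = 7.796


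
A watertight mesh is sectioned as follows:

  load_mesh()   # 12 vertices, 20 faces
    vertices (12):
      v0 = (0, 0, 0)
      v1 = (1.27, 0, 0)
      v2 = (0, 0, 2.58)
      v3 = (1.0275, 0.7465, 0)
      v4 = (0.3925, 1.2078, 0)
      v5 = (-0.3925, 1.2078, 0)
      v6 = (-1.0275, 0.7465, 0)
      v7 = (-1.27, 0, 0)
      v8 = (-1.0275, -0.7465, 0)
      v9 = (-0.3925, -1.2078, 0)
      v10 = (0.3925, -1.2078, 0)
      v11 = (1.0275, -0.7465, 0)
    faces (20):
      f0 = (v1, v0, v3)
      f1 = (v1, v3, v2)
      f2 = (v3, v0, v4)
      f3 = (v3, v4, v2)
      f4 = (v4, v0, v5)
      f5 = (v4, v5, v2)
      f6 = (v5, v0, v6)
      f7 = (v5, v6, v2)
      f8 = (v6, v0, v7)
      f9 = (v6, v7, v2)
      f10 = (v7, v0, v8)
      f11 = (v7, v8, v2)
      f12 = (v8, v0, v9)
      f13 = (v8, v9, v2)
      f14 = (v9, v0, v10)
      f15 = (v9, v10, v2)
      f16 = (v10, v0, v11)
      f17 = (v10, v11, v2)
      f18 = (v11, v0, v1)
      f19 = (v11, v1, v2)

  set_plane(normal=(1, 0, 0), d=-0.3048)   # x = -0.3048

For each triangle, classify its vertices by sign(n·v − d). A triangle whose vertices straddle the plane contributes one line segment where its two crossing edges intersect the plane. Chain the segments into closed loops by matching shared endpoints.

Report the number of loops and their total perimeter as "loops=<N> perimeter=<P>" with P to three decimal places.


loops=1 perimeter=7.080

Straddling triangles (12 of 20):
  (v4,v0,v5) [++-] → (-0.3048, 0.93793, 0)–(-0.3048, 1.2078, 0)  len=0.2699
  (v4,v5,v2) [+-+] → (-0.3048, 1.2078, 0)–(-0.3048, 0.93793, 0.576474)  len=0.6365
  (v5,v0,v6) [-+-] → (-0.3048, 0.93793, 0)–(-0.3048, 0.221444, 0)  len=0.7165
  (v5,v6,v2) [--+] → (-0.3048, 0.221444, 1.81466)–(-0.3048, 0.93793, 0.576474)  len=1.4305
  (v6,v0,v7) [-+-] → (-0.3048, 0.221444, 0)–(-0.3048, 0, 0)  len=0.2214
  (v6,v7,v2) [--+] → (-0.3048, 0, 1.9608)–(-0.3048, 0.221444, 1.81466)  len=0.2653
  (v7,v0,v8) [-+-] → (-0.3048, 0, 0)–(-0.3048, -0.221444, 0)  len=0.2214
  (v7,v8,v2) [--+] → (-0.3048, -0.221444, 1.81466)–(-0.3048, 0, 1.9608)  len=0.2653
  (v8,v0,v9) [-+-] → (-0.3048, -0.221444, 0)–(-0.3048, -0.93793, 0)  len=0.7165
  (v8,v9,v2) [--+] → (-0.3048, -0.93793, 0.576474)–(-0.3048, -0.221444, 1.81466)  len=1.4305
  (v9,v0,v10) [-++] → (-0.3048, -0.93793, 0)–(-0.3048, -1.2078, 0)  len=0.2699
  (v9,v10,v2) [-++] → (-0.3048, -1.2078, 0)–(-0.3048, -0.93793, 0.576474)  len=0.6365

Chained into 1 loop(s):
  loop 1: 12 segments, perimeter = 7.0804
Total perimeter = 7.080


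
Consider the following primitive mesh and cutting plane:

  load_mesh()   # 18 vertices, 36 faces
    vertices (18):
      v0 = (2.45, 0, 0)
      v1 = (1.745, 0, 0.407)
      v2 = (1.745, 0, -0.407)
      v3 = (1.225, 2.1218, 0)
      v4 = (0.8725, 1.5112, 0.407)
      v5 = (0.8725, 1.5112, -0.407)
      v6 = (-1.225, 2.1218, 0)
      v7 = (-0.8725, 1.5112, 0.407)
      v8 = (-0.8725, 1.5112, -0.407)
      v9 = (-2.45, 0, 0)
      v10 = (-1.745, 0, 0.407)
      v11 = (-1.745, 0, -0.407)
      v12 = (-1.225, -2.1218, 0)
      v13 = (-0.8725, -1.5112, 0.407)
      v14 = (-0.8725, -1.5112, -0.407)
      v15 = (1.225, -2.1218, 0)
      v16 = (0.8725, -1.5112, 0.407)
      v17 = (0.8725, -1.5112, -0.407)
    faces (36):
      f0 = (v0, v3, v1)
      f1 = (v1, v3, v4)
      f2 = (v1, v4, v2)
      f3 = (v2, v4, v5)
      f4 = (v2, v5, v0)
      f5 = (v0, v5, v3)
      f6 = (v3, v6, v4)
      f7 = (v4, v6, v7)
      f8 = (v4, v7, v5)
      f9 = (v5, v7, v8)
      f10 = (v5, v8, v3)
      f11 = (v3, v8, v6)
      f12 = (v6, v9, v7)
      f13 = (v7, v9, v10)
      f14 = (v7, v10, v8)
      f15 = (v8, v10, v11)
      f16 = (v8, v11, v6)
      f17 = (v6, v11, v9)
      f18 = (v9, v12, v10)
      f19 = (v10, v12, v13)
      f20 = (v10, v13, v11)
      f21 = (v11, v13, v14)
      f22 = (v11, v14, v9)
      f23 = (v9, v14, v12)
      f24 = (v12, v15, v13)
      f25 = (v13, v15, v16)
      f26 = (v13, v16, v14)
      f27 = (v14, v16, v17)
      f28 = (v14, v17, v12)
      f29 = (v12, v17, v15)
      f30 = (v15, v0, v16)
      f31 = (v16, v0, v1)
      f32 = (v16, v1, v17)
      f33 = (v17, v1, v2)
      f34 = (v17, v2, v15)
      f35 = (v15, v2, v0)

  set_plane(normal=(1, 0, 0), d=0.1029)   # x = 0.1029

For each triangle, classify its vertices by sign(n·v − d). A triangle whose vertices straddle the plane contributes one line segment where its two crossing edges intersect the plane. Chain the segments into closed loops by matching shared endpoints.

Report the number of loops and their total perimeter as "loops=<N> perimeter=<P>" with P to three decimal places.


Straddling triangles (12 of 36):
  (v3,v6,v4) [+-+] → (0.1029, 2.1218, 0)–(0.1029, 1.73524, 0.257666)  len=0.4646
  (v4,v6,v7) [+--] → (0.1029, 1.73524, 0.257666)–(0.1029, 1.5112, 0.407)  len=0.2692
  (v4,v7,v5) [+-+] → (0.1029, 1.5112, 0.407)–(0.1029, 1.5112, -0.0480003)  len=0.4550
  (v5,v7,v8) [+--] → (0.1029, 1.5112, -0.0480003)–(0.1029, 1.5112, -0.407)  len=0.3590
  (v5,v8,v3) [+-+] → (0.1029, 1.5112, -0.407)–(0.1029, 1.79515, -0.217733)  len=0.3412
  (v3,v8,v6) [+--] → (0.1029, 1.79515, -0.217733)–(0.1029, 2.1218, 0)  len=0.3926
  (v12,v15,v13) [-+-] → (0.1029, -2.1218, 0)–(0.1029, -1.79515, 0.217733)  len=0.3926
  (v13,v15,v16) [-++] → (0.1029, -1.79515, 0.217733)–(0.1029, -1.5112, 0.407)  len=0.3412
  (v13,v16,v14) [-+-] → (0.1029, -1.5112, 0.407)–(0.1029, -1.5112, 0.0480003)  len=0.3590
  (v14,v16,v17) [-++] → (0.1029, -1.5112, 0.0480003)–(0.1029, -1.5112, -0.407)  len=0.4550
  (v14,v17,v12) [-+-] → (0.1029, -1.5112, -0.407)–(0.1029, -1.73524, -0.257666)  len=0.2692
  (v12,v17,v15) [-++] → (0.1029, -1.73524, -0.257666)–(0.1029, -2.1218, 0)  len=0.4646

Chained into 2 loop(s):
  loop 1: 6 segments, perimeter = 2.2816
  loop 2: 6 segments, perimeter = 2.2816
Total perimeter = 4.563

loops=2 perimeter=4.563


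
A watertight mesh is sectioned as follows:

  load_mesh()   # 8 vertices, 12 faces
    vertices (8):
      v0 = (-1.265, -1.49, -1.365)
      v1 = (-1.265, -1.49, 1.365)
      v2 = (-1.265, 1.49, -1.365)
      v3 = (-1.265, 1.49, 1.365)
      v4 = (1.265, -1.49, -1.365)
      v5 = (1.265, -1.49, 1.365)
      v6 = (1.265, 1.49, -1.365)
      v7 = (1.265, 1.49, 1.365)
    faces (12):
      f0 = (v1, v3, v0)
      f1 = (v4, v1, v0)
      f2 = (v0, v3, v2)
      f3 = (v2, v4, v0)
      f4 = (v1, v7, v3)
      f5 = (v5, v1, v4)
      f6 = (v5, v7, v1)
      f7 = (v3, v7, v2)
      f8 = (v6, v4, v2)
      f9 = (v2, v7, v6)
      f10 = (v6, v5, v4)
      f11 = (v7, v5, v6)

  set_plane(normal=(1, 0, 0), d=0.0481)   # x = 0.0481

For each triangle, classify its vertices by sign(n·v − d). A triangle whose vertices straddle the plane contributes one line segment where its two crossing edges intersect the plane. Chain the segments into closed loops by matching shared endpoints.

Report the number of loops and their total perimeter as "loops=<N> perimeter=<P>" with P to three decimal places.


Straddling triangles (8 of 12):
  (v4,v1,v0) [+--] → (0.0481, -1.49, -0.0519024)–(0.0481, -1.49, -1.365)  len=1.3131
  (v2,v4,v0) [-+-] → (0.0481, -0.0566553, -1.365)–(0.0481, -1.49, -1.365)  len=1.4333
  (v1,v7,v3) [-+-] → (0.0481, 0.0566553, 1.365)–(0.0481, 1.49, 1.365)  len=1.4333
  (v5,v1,v4) [+-+] → (0.0481, -1.49, 1.365)–(0.0481, -1.49, -0.0519024)  len=1.4169
  (v5,v7,v1) [++-] → (0.0481, 0.0566553, 1.365)–(0.0481, -1.49, 1.365)  len=1.5467
  (v3,v7,v2) [-+-] → (0.0481, 1.49, 1.365)–(0.0481, 1.49, 0.0519024)  len=1.3131
  (v6,v4,v2) [++-] → (0.0481, -0.0566553, -1.365)–(0.0481, 1.49, -1.365)  len=1.5467
  (v2,v7,v6) [-++] → (0.0481, 1.49, 0.0519024)–(0.0481, 1.49, -1.365)  len=1.4169

Chained into 1 loop(s):
  loop 1: 8 segments, perimeter = 11.4200
Total perimeter = 11.420

loops=1 perimeter=11.420


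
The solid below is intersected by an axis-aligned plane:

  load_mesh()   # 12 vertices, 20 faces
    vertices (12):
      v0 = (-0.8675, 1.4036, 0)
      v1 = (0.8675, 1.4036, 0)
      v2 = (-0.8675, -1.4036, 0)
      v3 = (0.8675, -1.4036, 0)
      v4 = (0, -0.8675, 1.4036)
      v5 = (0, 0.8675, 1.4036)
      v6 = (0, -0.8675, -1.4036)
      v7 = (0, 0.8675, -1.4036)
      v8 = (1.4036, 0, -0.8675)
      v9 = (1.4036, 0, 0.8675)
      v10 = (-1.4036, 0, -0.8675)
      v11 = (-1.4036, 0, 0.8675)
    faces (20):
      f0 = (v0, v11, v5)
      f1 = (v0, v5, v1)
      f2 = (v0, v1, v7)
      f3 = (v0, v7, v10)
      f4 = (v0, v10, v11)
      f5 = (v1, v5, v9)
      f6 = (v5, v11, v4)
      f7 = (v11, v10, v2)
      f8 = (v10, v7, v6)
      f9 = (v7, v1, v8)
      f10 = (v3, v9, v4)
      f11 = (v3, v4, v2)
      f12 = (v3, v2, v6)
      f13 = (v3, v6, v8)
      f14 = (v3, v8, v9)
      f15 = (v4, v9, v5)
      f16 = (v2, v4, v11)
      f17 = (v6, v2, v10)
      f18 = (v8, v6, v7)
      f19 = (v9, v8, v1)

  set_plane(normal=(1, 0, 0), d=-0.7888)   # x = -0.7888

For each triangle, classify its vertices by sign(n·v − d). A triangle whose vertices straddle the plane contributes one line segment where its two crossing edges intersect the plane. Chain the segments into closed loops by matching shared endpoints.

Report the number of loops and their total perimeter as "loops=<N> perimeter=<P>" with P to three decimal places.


Straddling triangles (10 of 20):
  (v0,v11,v5) [--+] → (-0.7888, 0.379979, 1.10232)–(-0.7888, 1.35496, 0.127335)  len=1.3788
  (v0,v5,v1) [-++] → (-0.7888, 1.35496, 0.127335)–(-0.7888, 1.4036, 0)  len=0.1363
  (v0,v1,v7) [-++] → (-0.7888, 1.4036, 0)–(-0.7888, 1.35496, -0.127335)  len=0.1363
  (v0,v7,v10) [-+-] → (-0.7888, 1.35496, -0.127335)–(-0.7888, 0.379979, -1.10232)  len=1.3788
  (v5,v11,v4) [+-+] → (-0.7888, 0.379979, 1.10232)–(-0.7888, -0.379979, 1.10232)  len=0.7600
  (v10,v7,v6) [-++] → (-0.7888, 0.379979, -1.10232)–(-0.7888, -0.379979, -1.10232)  len=0.7600
  (v3,v4,v2) [++-] → (-0.7888, -1.35496, 0.127335)–(-0.7888, -1.4036, 0)  len=0.1363
  (v3,v2,v6) [+-+] → (-0.7888, -1.4036, 0)–(-0.7888, -1.35496, -0.127335)  len=0.1363
  (v2,v4,v11) [-+-] → (-0.7888, -1.35496, 0.127335)–(-0.7888, -0.379979, 1.10232)  len=1.3788
  (v6,v2,v10) [+--] → (-0.7888, -1.35496, -0.127335)–(-0.7888, -0.379979, -1.10232)  len=1.3788

Chained into 1 loop(s):
  loop 1: 10 segments, perimeter = 7.5805
Total perimeter = 7.580

loops=1 perimeter=7.580


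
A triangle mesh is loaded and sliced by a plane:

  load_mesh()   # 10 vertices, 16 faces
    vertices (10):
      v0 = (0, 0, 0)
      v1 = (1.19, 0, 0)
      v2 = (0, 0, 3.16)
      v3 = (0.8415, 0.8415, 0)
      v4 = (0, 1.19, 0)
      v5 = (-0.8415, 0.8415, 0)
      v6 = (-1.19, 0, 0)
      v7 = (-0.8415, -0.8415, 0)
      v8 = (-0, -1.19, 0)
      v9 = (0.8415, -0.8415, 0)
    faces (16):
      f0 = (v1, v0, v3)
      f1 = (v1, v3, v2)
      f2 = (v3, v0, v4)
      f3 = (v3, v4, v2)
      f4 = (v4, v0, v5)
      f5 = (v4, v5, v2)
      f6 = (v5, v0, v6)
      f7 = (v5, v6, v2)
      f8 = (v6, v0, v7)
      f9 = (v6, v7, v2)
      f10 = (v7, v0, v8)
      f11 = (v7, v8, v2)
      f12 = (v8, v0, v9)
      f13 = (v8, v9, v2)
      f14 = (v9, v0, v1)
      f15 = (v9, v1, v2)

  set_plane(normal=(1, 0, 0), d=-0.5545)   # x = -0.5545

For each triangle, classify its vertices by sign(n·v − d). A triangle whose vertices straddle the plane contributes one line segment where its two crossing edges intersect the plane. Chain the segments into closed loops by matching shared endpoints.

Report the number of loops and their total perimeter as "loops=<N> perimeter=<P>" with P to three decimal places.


loops=1 perimeter=5.872

Straddling triangles (8 of 16):
  (v4,v0,v5) [++-] → (-0.5545, 0.5545, 0)–(-0.5545, 0.960359, 0)  len=0.4059
  (v4,v5,v2) [+-+] → (-0.5545, 0.960359, 0)–(-0.5545, 0.5545, 1.07774)  len=1.1516
  (v5,v0,v6) [-+-] → (-0.5545, 0.5545, 0)–(-0.5545, 0, 0)  len=0.5545
  (v5,v6,v2) [--+] → (-0.5545, 0, 1.68755)–(-0.5545, 0.5545, 1.07774)  len=0.8242
  (v6,v0,v7) [-+-] → (-0.5545, 0, 0)–(-0.5545, -0.5545, 0)  len=0.5545
  (v6,v7,v2) [--+] → (-0.5545, -0.5545, 1.07774)–(-0.5545, 0, 1.68755)  len=0.8242
  (v7,v0,v8) [-++] → (-0.5545, -0.5545, 0)–(-0.5545, -0.960359, 0)  len=0.4059
  (v7,v8,v2) [-++] → (-0.5545, -0.960359, 0)–(-0.5545, -0.5545, 1.07774)  len=1.1516

Chained into 1 loop(s):
  loop 1: 8 segments, perimeter = 5.8724
Total perimeter = 5.872


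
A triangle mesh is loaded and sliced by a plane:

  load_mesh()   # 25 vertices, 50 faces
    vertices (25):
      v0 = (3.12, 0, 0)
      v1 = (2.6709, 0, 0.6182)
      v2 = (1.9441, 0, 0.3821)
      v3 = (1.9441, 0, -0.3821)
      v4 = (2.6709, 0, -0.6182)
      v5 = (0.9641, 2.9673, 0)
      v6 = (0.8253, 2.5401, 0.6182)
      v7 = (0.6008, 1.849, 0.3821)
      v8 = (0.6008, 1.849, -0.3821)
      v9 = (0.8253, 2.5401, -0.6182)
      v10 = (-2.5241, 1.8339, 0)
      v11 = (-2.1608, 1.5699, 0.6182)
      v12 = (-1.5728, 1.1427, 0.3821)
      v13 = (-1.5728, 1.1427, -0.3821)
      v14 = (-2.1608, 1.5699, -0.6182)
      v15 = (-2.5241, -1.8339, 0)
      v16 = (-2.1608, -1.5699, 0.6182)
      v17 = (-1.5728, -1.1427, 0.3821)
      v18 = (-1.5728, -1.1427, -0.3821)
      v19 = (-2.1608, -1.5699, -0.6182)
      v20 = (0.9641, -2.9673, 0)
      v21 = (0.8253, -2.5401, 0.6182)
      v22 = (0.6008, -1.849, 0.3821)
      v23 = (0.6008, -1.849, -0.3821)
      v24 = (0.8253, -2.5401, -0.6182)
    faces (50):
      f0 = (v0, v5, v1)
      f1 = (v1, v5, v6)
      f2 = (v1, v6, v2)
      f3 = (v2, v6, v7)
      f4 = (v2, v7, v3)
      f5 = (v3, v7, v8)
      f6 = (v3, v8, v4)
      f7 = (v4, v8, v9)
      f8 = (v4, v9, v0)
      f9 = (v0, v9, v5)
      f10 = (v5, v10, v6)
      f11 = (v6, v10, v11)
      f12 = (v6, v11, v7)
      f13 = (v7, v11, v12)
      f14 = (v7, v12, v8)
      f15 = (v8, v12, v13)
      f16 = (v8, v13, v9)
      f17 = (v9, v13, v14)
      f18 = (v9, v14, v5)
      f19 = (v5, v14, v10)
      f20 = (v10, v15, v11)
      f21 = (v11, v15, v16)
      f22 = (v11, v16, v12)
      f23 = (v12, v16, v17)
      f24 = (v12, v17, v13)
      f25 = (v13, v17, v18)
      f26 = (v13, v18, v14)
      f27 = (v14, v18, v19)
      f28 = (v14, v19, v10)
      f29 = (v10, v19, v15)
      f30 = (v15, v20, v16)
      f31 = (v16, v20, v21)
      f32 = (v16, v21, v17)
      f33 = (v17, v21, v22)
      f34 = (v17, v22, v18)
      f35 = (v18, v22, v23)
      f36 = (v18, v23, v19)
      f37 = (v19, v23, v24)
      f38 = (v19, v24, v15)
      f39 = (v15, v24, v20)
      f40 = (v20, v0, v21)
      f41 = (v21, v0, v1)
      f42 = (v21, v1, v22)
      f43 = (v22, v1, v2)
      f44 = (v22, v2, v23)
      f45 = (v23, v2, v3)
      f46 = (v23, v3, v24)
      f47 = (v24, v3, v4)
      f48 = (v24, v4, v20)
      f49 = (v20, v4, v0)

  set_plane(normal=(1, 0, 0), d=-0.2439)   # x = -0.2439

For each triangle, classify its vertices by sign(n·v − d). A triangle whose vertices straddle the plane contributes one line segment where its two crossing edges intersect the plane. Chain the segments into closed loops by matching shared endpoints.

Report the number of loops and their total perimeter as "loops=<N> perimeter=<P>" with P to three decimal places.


loops=2 perimeter=7.082

Straddling triangles (20 of 50):
  (v5,v10,v6) [+-+] → (-0.2439, 2.57479, 0)–(-0.2439, 2.31467, 0.420857)  len=0.4948
  (v6,v10,v11) [+--] → (-0.2439, 2.31467, 0.420857)–(-0.2439, 2.19271, 0.6182)  len=0.2320
  (v6,v11,v7) [+-+] → (-0.2439, 2.19271, 0.6182)–(-0.2439, 1.76363, 0.454317)  len=0.4593
  (v7,v11,v12) [+--] → (-0.2439, 1.76363, 0.454317)–(-0.2439, 1.57452, 0.3821)  len=0.2024
  (v7,v12,v8) [+-+] → (-0.2439, 1.57452, 0.3821)–(-0.2439, 1.57452, -0.0851182)  len=0.4672
  (v8,v12,v13) [+--] → (-0.2439, 1.57452, -0.0851182)–(-0.2439, 1.57452, -0.3821)  len=0.2970
  (v8,v13,v9) [+-+] → (-0.2439, 1.57452, -0.3821)–(-0.2439, 1.91707, -0.512934)  len=0.3667
  (v9,v13,v14) [+--] → (-0.2439, 1.91707, -0.512934)–(-0.2439, 2.19271, -0.6182)  len=0.2951
  (v9,v14,v5) [+-+] → (-0.2439, 2.19271, -0.6182)–(-0.2439, 2.4271, -0.238979)  len=0.4458
  (v5,v14,v10) [+--] → (-0.2439, 2.4271, -0.238979)–(-0.2439, 2.57479, 0)  len=0.2809
  (v15,v20,v16) [-+-] → (-0.2439, -2.57479, 0)–(-0.2439, -2.4271, 0.238979)  len=0.2809
  (v16,v20,v21) [-++] → (-0.2439, -2.4271, 0.238979)–(-0.2439, -2.19271, 0.6182)  len=0.4458
  (v16,v21,v17) [-+-] → (-0.2439, -2.19271, 0.6182)–(-0.2439, -1.91707, 0.512934)  len=0.2951
  (v17,v21,v22) [-++] → (-0.2439, -1.91707, 0.512934)–(-0.2439, -1.57452, 0.3821)  len=0.3667
  (v17,v22,v18) [-+-] → (-0.2439, -1.57452, 0.3821)–(-0.2439, -1.57452, 0.0851182)  len=0.2970
  (v18,v22,v23) [-++] → (-0.2439, -1.57452, 0.0851182)–(-0.2439, -1.57452, -0.3821)  len=0.4672
  (v18,v23,v19) [-+-] → (-0.2439, -1.57452, -0.3821)–(-0.2439, -1.76363, -0.454317)  len=0.2024
  (v19,v23,v24) [-++] → (-0.2439, -1.76363, -0.454317)–(-0.2439, -2.19271, -0.6182)  len=0.4593
  (v19,v24,v15) [-+-] → (-0.2439, -2.19271, -0.6182)–(-0.2439, -2.31467, -0.420857)  len=0.2320
  (v15,v24,v20) [-++] → (-0.2439, -2.31467, -0.420857)–(-0.2439, -2.57479, 0)  len=0.4948

Chained into 2 loop(s):
  loop 1: 10 segments, perimeter = 3.5412
  loop 2: 10 segments, perimeter = 3.5412
Total perimeter = 7.082


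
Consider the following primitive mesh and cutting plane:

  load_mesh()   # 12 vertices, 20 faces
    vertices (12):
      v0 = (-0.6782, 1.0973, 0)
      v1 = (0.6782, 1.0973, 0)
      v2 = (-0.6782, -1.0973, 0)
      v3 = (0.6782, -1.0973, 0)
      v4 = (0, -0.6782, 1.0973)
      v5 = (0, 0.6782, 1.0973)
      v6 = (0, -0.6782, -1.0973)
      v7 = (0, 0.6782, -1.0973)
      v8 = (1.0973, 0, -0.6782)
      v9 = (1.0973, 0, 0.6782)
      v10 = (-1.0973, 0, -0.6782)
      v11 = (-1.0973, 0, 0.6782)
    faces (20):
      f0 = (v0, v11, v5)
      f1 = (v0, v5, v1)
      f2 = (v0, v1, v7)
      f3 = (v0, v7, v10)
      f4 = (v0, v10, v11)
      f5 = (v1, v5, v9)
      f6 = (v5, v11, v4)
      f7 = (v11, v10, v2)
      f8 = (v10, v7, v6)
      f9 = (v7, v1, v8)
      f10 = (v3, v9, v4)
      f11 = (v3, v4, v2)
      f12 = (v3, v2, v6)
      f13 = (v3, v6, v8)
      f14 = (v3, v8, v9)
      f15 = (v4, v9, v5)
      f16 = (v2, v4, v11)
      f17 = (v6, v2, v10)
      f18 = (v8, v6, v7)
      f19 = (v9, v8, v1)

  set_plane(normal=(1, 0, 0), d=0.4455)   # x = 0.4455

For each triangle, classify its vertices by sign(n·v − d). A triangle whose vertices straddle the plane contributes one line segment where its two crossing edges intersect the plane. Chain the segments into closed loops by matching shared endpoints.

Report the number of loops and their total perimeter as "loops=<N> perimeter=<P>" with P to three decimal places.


loops=1 perimeter=6.338

Straddling triangles (10 of 20):
  (v0,v5,v1) [--+] → (0.4455, 0.953501, 0.376499)–(0.4455, 1.0973, 0)  len=0.4030
  (v0,v1,v7) [-+-] → (0.4455, 1.0973, 0)–(0.4455, 0.953501, -0.376499)  len=0.4030
  (v1,v5,v9) [+-+] → (0.4455, 0.953501, 0.376499)–(0.4455, 0.402853, 0.927147)  len=0.7787
  (v7,v1,v8) [-++] → (0.4455, 0.953501, -0.376499)–(0.4455, 0.402853, -0.927147)  len=0.7787
  (v3,v9,v4) [++-] → (0.4455, -0.402853, 0.927147)–(0.4455, -0.953501, 0.376499)  len=0.7787
  (v3,v4,v2) [+--] → (0.4455, -0.953501, 0.376499)–(0.4455, -1.0973, 0)  len=0.4030
  (v3,v2,v6) [+--] → (0.4455, -1.0973, 0)–(0.4455, -0.953501, -0.376499)  len=0.4030
  (v3,v6,v8) [+-+] → (0.4455, -0.953501, -0.376499)–(0.4455, -0.402853, -0.927147)  len=0.7787
  (v4,v9,v5) [-+-] → (0.4455, -0.402853, 0.927147)–(0.4455, 0.402853, 0.927147)  len=0.8057
  (v8,v6,v7) [+--] → (0.4455, -0.402853, -0.927147)–(0.4455, 0.402853, -0.927147)  len=0.8057

Chained into 1 loop(s):
  loop 1: 10 segments, perimeter = 6.3384
Total perimeter = 6.338


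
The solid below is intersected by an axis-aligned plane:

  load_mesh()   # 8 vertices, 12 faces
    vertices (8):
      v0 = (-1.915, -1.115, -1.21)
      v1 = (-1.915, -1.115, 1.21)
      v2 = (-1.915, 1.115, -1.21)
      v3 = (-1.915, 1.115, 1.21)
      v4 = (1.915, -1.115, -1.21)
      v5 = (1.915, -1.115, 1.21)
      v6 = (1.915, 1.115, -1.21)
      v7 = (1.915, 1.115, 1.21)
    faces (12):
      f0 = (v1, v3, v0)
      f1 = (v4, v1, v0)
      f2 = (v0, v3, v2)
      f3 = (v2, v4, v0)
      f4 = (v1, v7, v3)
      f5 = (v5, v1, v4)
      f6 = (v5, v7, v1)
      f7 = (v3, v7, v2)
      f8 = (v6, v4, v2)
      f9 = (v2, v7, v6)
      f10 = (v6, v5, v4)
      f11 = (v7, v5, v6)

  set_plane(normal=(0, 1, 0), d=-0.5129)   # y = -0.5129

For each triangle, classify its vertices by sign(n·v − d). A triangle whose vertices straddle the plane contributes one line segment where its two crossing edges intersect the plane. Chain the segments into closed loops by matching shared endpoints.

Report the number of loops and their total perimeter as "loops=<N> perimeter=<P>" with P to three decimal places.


loops=1 perimeter=12.500

Straddling triangles (8 of 12):
  (v1,v3,v0) [-+-] → (-1.915, -0.5129, 1.21)–(-1.915, -0.5129, -0.5566)  len=1.7666
  (v0,v3,v2) [-++] → (-1.915, -0.5129, -0.5566)–(-1.915, -0.5129, -1.21)  len=0.6534
  (v2,v4,v0) [+--] → (0.8809, -0.5129, -1.21)–(-1.915, -0.5129, -1.21)  len=2.7959
  (v1,v7,v3) [-++] → (-0.8809, -0.5129, 1.21)–(-1.915, -0.5129, 1.21)  len=1.0341
  (v5,v7,v1) [-+-] → (1.915, -0.5129, 1.21)–(-0.8809, -0.5129, 1.21)  len=2.7959
  (v6,v4,v2) [+-+] → (1.915, -0.5129, -1.21)–(0.8809, -0.5129, -1.21)  len=1.0341
  (v6,v5,v4) [+--] → (1.915, -0.5129, 0.5566)–(1.915, -0.5129, -1.21)  len=1.7666
  (v7,v5,v6) [+-+] → (1.915, -0.5129, 1.21)–(1.915, -0.5129, 0.5566)  len=0.6534

Chained into 1 loop(s):
  loop 1: 8 segments, perimeter = 12.5000
Total perimeter = 12.500


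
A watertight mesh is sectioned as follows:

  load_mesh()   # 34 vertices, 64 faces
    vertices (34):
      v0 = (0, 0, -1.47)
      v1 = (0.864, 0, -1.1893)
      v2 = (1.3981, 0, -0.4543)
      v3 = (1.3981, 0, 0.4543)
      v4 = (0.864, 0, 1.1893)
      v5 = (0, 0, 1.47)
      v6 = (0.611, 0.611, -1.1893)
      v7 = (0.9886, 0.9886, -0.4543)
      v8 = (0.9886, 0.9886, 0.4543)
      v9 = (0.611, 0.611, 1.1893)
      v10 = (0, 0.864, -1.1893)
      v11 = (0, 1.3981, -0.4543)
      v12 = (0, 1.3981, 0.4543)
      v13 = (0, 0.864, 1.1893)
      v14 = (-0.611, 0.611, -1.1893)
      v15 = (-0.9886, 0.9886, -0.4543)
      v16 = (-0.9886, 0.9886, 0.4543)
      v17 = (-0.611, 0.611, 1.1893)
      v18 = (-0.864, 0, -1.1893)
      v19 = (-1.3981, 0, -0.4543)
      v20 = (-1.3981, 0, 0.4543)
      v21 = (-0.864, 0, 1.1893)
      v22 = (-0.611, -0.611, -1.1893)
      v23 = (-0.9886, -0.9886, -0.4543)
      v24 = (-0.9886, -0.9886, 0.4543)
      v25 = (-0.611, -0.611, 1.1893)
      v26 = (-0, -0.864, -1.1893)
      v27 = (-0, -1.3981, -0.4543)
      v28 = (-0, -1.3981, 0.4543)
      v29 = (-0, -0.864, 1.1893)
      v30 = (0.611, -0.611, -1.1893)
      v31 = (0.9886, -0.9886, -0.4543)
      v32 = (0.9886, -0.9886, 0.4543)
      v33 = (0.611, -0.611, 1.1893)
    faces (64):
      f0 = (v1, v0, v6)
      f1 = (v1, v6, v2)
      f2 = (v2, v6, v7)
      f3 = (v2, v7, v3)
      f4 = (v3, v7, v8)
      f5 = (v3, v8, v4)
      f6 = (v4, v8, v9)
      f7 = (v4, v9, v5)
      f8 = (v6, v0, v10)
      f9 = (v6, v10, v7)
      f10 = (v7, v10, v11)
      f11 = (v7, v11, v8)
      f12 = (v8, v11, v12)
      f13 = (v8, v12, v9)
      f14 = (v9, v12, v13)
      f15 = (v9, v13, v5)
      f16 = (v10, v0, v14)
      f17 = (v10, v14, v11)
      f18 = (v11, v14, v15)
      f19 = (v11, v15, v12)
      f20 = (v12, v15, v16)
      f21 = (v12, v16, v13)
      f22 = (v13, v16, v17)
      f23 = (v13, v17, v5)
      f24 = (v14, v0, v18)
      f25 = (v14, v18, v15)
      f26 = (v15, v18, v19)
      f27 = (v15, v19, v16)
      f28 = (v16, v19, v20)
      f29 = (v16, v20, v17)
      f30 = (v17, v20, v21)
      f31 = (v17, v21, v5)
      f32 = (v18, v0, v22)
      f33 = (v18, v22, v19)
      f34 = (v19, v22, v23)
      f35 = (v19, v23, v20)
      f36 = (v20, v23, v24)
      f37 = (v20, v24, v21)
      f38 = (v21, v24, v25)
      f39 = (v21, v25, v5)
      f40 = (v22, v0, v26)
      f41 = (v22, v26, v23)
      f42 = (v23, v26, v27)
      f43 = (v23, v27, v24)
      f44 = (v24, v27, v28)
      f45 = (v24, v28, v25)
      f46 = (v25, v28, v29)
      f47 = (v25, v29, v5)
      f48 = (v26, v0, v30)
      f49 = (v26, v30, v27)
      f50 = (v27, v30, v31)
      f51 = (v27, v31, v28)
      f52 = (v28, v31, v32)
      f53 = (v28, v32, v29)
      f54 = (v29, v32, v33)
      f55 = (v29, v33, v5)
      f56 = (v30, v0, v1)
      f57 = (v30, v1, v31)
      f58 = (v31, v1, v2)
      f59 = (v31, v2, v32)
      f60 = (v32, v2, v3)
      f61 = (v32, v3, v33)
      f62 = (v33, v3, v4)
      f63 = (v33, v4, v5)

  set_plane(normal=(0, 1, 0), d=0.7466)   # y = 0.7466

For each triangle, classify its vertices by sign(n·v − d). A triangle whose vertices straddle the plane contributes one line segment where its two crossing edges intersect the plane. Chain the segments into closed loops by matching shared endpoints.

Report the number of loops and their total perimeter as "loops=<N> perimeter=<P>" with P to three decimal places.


Straddling triangles (20 of 64):
  (v2,v6,v7) [--+] → (0.7466, 0.7466, -0.925354)–(1.08884, 0.7466, -0.4543)  len=0.5823
  (v2,v7,v3) [-+-] → (1.08884, 0.7466, -0.4543)–(1.08884, 0.7466, -0.231883)  len=0.2224
  (v3,v7,v8) [-++] → (1.08884, 0.7466, -0.231883)–(1.08884, 0.7466, 0.4543)  len=0.6862
  (v3,v8,v4) [-+-] → (1.08884, 0.7466, 0.4543)–(0.958099, 0.7466, 0.634221)  len=0.2224
  (v4,v8,v9) [-+-] → (0.958099, 0.7466, 0.634221)–(0.7466, 0.7466, 0.925354)  len=0.3598
  (v6,v0,v10) [--+] → (0, 0.7466, -1.22744)–(0.283523, 0.7466, -1.1893)  len=0.2861
  (v6,v10,v7) [-++] → (0.283523, 0.7466, -1.1893)–(0.7466, 0.7466, -0.925354)  len=0.5330
  (v8,v12,v9) [++-] → (0.505738, 0.7466, 1.06268)–(0.7466, 0.7466, 0.925354)  len=0.2773
  (v9,v12,v13) [-++] → (0.505738, 0.7466, 1.06268)–(0.283523, 0.7466, 1.1893)  len=0.2558
  (v9,v13,v5) [-+-] → (0.283523, 0.7466, 1.1893)–(0, 0.7466, 1.22744)  len=0.2861
  (v10,v0,v14) [+--] → (0, 0.7466, -1.22744)–(-0.283523, 0.7466, -1.1893)  len=0.2861
  (v10,v14,v11) [+-+] → (-0.283523, 0.7466, -1.1893)–(-0.505738, 0.7466, -1.06268)  len=0.2558
  (v11,v14,v15) [+-+] → (-0.505738, 0.7466, -1.06268)–(-0.7466, 0.7466, -0.925354)  len=0.2773
  (v13,v16,v17) [++-] → (-0.7466, 0.7466, 0.925354)–(-0.283523, 0.7466, 1.1893)  len=0.5330
  (v13,v17,v5) [+--] → (-0.283523, 0.7466, 1.1893)–(0, 0.7466, 1.22744)  len=0.2861
  (v14,v18,v15) [--+] → (-0.958099, 0.7466, -0.634221)–(-0.7466, 0.7466, -0.925354)  len=0.3598
  (v15,v18,v19) [+--] → (-0.958099, 0.7466, -0.634221)–(-1.08884, 0.7466, -0.4543)  len=0.2224
  (v15,v19,v16) [+-+] → (-1.08884, 0.7466, -0.4543)–(-1.08884, 0.7466, 0.231883)  len=0.6862
  (v16,v19,v20) [+--] → (-1.08884, 0.7466, 0.231883)–(-1.08884, 0.7466, 0.4543)  len=0.2224
  (v16,v20,v17) [+--] → (-1.08884, 0.7466, 0.4543)–(-0.7466, 0.7466, 0.925354)  len=0.5823

Chained into 1 loop(s):
  loop 1: 20 segments, perimeter = 7.4226
Total perimeter = 7.423

loops=1 perimeter=7.423
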